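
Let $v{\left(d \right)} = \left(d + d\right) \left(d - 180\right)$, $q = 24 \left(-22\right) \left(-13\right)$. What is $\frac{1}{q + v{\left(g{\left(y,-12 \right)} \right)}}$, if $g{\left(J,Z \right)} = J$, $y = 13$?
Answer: $\frac{1}{2522} \approx 0.00039651$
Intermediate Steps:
$q = 6864$ ($q = \left(-528\right) \left(-13\right) = 6864$)
$v{\left(d \right)} = 2 d \left(-180 + d\right)$ ($v{\left(d \right)} = 2 d \left(d - 180\right) = 2 d \left(-180 + d\right)$)
$\frac{1}{q + v{\left(g{\left(y,-12 \right)} \right)}} = \frac{1}{6864 + 2 \cdot 13 \left(-180 + 13\right)} = \frac{1}{6864 + 2 \cdot 13 \left(-167\right)} = \frac{1}{6864 - 4342} = \frac{1}{2522}$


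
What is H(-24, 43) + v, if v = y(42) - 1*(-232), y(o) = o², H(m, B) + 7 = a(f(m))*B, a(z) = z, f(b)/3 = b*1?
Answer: -1107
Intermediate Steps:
f(b) = 3*b (f(b) = 3*(b*1) = 3*b)
H(m, B) = -7 + 3*B*m (H(m, B) = -7 + (3*m)*B = -7 + 3*B*m)
v = 1996 (v = 42² - 1*(-232) = 1764 + 232 = 1996)
H(-24, 43) + v = (-7 + 3*43*(-24)) + 1996 = (-7 - 3096) + 1996 = -3103 + 1996 = -1107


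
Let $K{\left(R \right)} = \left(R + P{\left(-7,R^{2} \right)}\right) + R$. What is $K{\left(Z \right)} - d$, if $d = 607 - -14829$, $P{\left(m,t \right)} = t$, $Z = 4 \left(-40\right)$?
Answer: $9844$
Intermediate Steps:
$Z = -160$
$K{\left(R \right)} = R^{2} + 2 R$ ($K{\left(R \right)} = \left(R + R^{2}\right) + R = R^{2} + 2 R$)
$d = 15436$ ($d = 607 + 14829 = 15436$)
$K{\left(Z \right)} - d = - 160 \left(2 - 160\right) - 15436 = \left(-160\right) \left(-158\right) - 15436 = 25280 - 15436 = 9844$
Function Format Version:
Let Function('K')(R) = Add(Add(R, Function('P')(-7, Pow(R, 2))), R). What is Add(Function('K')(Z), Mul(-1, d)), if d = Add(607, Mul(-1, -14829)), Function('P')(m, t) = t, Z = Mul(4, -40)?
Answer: 9844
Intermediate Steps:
Z = -160
Function('K')(R) = Add(Pow(R, 2), Mul(2, R)) (Function('K')(R) = Add(Add(R, Pow(R, 2)), R) = Add(Pow(R, 2), Mul(2, R)))
d = 15436 (d = Add(607, 14829) = 15436)
Add(Function('K')(Z), Mul(-1, d)) = Add(Mul(-160, Add(2, -160)), Mul(-1, 15436)) = Add(Mul(-160, -158), -15436) = Add(25280, -15436) = 9844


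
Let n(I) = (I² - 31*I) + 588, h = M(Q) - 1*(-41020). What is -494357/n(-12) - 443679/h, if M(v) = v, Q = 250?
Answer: -10445967503/22781040 ≈ -458.54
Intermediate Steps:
h = 41270 (h = 250 - 1*(-41020) = 250 + 41020 = 41270)
n(I) = 588 + I² - 31*I
-494357/n(-12) - 443679/h = -494357/(588 + (-12)² - 31*(-12)) - 443679/41270 = -494357/(588 + 144 + 372) - 443679*1/41270 = -494357/1104 - 443679/41270 = -10445967503/22781040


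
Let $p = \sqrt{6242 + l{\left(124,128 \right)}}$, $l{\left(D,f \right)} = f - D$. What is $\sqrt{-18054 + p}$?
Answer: $\sqrt{-18054 + 3 \sqrt{694}} \approx 134.07 i$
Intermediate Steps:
$p = 3 \sqrt{694}$ ($p = \sqrt{6242 + \left(128 - 124\right)} = \sqrt{6242 + 4} = \sqrt{6246} = 3 \sqrt{694} \approx 79.032$)
$\sqrt{-18054 + p} = \sqrt{-18054 + 3 \sqrt{694}}$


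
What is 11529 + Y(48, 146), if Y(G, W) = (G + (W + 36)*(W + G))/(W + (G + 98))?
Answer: 850456/73 ≈ 11650.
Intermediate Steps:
Y(G, W) = (G + (36 + W)*(G + W))/(98 + G + W) (Y(G, W) = (G + (36 + W)*(G + W))/(W + (98 + G)) = (G + (36 + W)*(G + W))/(98 + G + W))
11529 + Y(48, 146) = 11529 + (146² + 36*146 + 37*48 + 48*146)/(98 + 48 + 146) = 11529 + (21316 + 5256 + 1776 + 7008)/292 = 11529 + (1/292)*35356 = 11529 + 8839/73 = 850456/73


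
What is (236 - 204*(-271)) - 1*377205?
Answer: -321685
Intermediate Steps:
(236 - 204*(-271)) - 1*377205 = (236 + 55284) - 377205 = 55520 - 377205 = -321685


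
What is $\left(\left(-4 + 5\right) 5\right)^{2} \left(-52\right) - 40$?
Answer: $-1340$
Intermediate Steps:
$\left(\left(-4 + 5\right) 5\right)^{2} \left(-52\right) - 40 = \left(1 \cdot 5\right)^{2} \left(-52\right) - 40 = 5^{2} \left(-52\right) - 40 = 25 \left(-52\right) - 40 = -1300 - 40 = -1340$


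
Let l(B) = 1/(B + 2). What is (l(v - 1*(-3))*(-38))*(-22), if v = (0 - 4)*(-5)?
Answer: 836/25 ≈ 33.440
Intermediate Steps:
v = 20 (v = -4*(-5) = 20)
l(B) = 1/(2 + B)
(l(v - 1*(-3))*(-38))*(-22) = (-38/(2 + (20 - 1*(-3))))*(-22) = (-38/(2 + (20 + 3)))*(-22) = (-38/(2 + 23))*(-22) = (-38/25)*(-22) = ((1/25)*(-38))*(-22) = -38/25*(-22) = 836/25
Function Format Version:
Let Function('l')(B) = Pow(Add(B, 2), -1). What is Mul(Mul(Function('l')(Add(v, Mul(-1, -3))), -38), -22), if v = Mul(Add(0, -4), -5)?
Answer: Rational(836, 25) ≈ 33.440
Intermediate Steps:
v = 20 (v = Mul(-4, -5) = 20)
Function('l')(B) = Pow(Add(2, B), -1)
Mul(Mul(Function('l')(Add(v, Mul(-1, -3))), -38), -22) = Mul(Mul(Pow(Add(2, Add(20, Mul(-1, -3))), -1), -38), -22) = Mul(Mul(Pow(Add(2, Add(20, 3)), -1), -38), -22) = Mul(Mul(Pow(Add(2, 23), -1), -38), -22) = Mul(Mul(Pow(25, -1), -38), -22) = Mul(Mul(Rational(1, 25), -38), -22) = Mul(Rational(-38, 25), -22) = Rational(836, 25)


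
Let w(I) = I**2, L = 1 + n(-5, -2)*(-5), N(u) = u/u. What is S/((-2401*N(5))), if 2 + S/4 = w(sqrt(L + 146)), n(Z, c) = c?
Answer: -620/2401 ≈ -0.25823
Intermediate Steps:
N(u) = 1
L = 11 (L = 1 - 2*(-5) = 1 + 10 = 11)
S = 620 (S = -8 + 4*(sqrt(11 + 146))**2 = -8 + 4*(sqrt(157))**2 = -8 + 4*157 = -8 + 628 = 620)
S/((-2401*N(5))) = 620/((-2401*1)) = 620/(-2401) = 620*(-1/2401) = -620/2401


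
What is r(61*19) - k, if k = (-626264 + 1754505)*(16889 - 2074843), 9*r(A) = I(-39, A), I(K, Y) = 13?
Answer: 20896812710239/9 ≈ 2.3219e+12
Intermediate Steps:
r(A) = 13/9 (r(A) = (1/9)*13 = 13/9)
k = -2321868078914 (k = 1128241*(-2057954) = -2321868078914)
r(61*19) - k = 13/9 - 1*(-2321868078914) = 13/9 + 2321868078914 = 20896812710239/9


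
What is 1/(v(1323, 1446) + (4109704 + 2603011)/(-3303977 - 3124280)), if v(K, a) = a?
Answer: 6428257/9288546907 ≈ 0.00069206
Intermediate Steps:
1/(v(1323, 1446) + (4109704 + 2603011)/(-3303977 - 3124280)) = 1/(1446 + (4109704 + 2603011)/(-3303977 - 3124280)) = 1/(1446 + 6712715/(-6428257)) = 1/(1446 + 6712715*(-1/6428257)) = 1/(1446 - 6712715/6428257) = 1/(9288546907/6428257) = 6428257/9288546907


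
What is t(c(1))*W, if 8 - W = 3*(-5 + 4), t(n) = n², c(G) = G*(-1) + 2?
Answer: 11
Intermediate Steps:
c(G) = 2 - G (c(G) = -G + 2 = 2 - G)
W = 11 (W = 8 - 3*(-5 + 4) = 8 - 3*(-1) = 8 - 1*(-3) = 8 + 3 = 11)
t(c(1))*W = (2 - 1*1)²*11 = (2 - 1)²*11 = 1²*11 = 1*11 = 11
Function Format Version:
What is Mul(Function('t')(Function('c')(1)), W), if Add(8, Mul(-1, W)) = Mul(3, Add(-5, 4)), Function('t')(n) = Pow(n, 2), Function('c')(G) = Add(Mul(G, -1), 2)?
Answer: 11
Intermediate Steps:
Function('c')(G) = Add(2, Mul(-1, G)) (Function('c')(G) = Add(Mul(-1, G), 2) = Add(2, Mul(-1, G)))
W = 11 (W = Add(8, Mul(-1, Mul(3, Add(-5, 4)))) = Add(8, Mul(-1, Mul(3, -1))) = Add(8, Mul(-1, -3)) = Add(8, 3) = 11)
Mul(Function('t')(Function('c')(1)), W) = Mul(Pow(Add(2, Mul(-1, 1)), 2), 11) = Mul(Pow(Add(2, -1), 2), 11) = Mul(Pow(1, 2), 11) = Mul(1, 11) = 11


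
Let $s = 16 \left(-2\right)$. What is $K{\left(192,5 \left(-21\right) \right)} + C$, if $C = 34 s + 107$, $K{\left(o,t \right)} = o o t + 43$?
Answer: $-3871658$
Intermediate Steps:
$K{\left(o,t \right)} = 43 + t o^{2}$ ($K{\left(o,t \right)} = o^{2} t + 43 = t o^{2} + 43 = 43 + t o^{2}$)
$s = -32$
$C = -981$ ($C = 34 \left(-32\right) + 107 = -1088 + 107 = -981$)
$K{\left(192,5 \left(-21\right) \right)} + C = \left(43 + 5 \left(-21\right) 192^{2}\right) - 981 = \left(43 - 3870720\right) - 981 = -3870677 - 981 = -3871658$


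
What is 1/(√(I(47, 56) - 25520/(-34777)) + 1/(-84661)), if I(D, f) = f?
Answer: 2944255597/14141677108615695 + 14334969842*√17154033466/14141677108615695 ≈ 0.13276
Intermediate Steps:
1/(√(I(47, 56) - 25520/(-34777)) + 1/(-84661)) = 1/(√(56 - 25520/(-34777)) + 1/(-84661)) = 1/(√(56 - 25520*(-1/34777)) - 1/84661) = 1/(√(56 + 25520/34777) - 1/84661) = 1/(√(1973032/34777) - 1/84661) = 1/(2*√17154033466/34777 - 1/84661) = 1/(-1/84661 + 2*√17154033466/34777)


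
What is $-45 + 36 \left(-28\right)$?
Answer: $-1053$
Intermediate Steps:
$-45 + 36 \left(-28\right) = -45 - 1008 = -1053$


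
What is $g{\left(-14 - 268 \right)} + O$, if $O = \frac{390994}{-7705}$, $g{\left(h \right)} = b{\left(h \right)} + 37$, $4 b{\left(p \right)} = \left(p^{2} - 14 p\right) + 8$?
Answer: $\frac{160697441}{7705} \approx 20856.0$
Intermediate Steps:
$b{\left(p \right)} = 2 - \frac{7 p}{2} + \frac{p^{2}}{4}$ ($b{\left(p \right)} = \frac{\left(p^{2} - 14 p\right) + 8}{4} = \frac{8 + p^{2} - 14 p}{4} = 2 - \frac{7 p}{2} + \frac{p^{2}}{4}$)
$g{\left(h \right)} = 39 - \frac{7 h}{2} + \frac{h^{2}}{4}$ ($g{\left(h \right)} = \left(2 - \frac{7 h}{2} + \frac{h^{2}}{4}\right) + 37 = 39 - \frac{7 h}{2} + \frac{h^{2}}{4}$)
$O = - \frac{390994}{7705}$ ($O = 390994 \left(- \frac{1}{7705}\right) = - \frac{390994}{7705} \approx -50.745$)
$g{\left(-14 - 268 \right)} + O = \left(39 - \frac{7 \left(-14 - 268\right)}{2} + \frac{\left(-14 - 268\right)^{2}}{4}\right) - \frac{390994}{7705} = \left(39 - -987 + \frac{\left(-282\right)^{2}}{4}\right) - \frac{390994}{7705} = \left(39 + 987 + \frac{1}{4} \cdot 79524\right) - \frac{390994}{7705} = \left(39 + 987 + 19881\right) - \frac{390994}{7705} = 20907 - \frac{390994}{7705} = \frac{160697441}{7705}$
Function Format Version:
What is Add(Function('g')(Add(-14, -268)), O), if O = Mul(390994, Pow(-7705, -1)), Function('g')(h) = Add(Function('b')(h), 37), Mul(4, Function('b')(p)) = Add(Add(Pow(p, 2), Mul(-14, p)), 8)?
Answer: Rational(160697441, 7705) ≈ 20856.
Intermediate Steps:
Function('b')(p) = Add(2, Mul(Rational(-7, 2), p), Mul(Rational(1, 4), Pow(p, 2))) (Function('b')(p) = Mul(Rational(1, 4), Add(Add(Pow(p, 2), Mul(-14, p)), 8)) = Mul(Rational(1, 4), Add(8, Pow(p, 2), Mul(-14, p))) = Add(2, Mul(Rational(-7, 2), p), Mul(Rational(1, 4), Pow(p, 2))))
Function('g')(h) = Add(39, Mul(Rational(-7, 2), h), Mul(Rational(1, 4), Pow(h, 2))) (Function('g')(h) = Add(Add(2, Mul(Rational(-7, 2), h), Mul(Rational(1, 4), Pow(h, 2))), 37) = Add(39, Mul(Rational(-7, 2), h), Mul(Rational(1, 4), Pow(h, 2))))
O = Rational(-390994, 7705) (O = Mul(390994, Rational(-1, 7705)) = Rational(-390994, 7705) ≈ -50.745)
Add(Function('g')(Add(-14, -268)), O) = Add(Add(39, Mul(Rational(-7, 2), Add(-14, -268)), Mul(Rational(1, 4), Pow(Add(-14, -268), 2))), Rational(-390994, 7705)) = Add(Add(39, Mul(Rational(-7, 2), -282), Mul(Rational(1, 4), Pow(-282, 2))), Rational(-390994, 7705)) = Add(Add(39, 987, Mul(Rational(1, 4), 79524)), Rational(-390994, 7705)) = Add(Add(39, 987, 19881), Rational(-390994, 7705)) = Add(20907, Rational(-390994, 7705)) = Rational(160697441, 7705)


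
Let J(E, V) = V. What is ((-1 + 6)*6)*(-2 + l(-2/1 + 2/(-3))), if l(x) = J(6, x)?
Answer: -140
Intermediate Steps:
l(x) = x
((-1 + 6)*6)*(-2 + l(-2/1 + 2/(-3))) = ((-1 + 6)*6)*(-2 + (-2/1 + 2/(-3))) = (5*6)*(-2 + (-2*1 + 2*(-⅓))) = 30*(-2 + (-2 - ⅔)) = 30*(-2 - 8/3) = 30*(-14/3) = -140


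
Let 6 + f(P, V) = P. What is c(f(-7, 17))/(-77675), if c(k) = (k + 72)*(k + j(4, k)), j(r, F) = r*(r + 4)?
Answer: -1121/77675 ≈ -0.014432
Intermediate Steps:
f(P, V) = -6 + P
j(r, F) = r*(4 + r)
c(k) = (32 + k)*(72 + k) (c(k) = (k + 72)*(k + 4*(4 + 4)) = (72 + k)*(k + 4*8) = (72 + k)*(k + 32) = (72 + k)*(32 + k) = (32 + k)*(72 + k))
c(f(-7, 17))/(-77675) = (2304 + (-6 - 7)² + 104*(-6 - 7))/(-77675) = (2304 + (-13)² + 104*(-13))*(-1/77675) = (2304 + 169 - 1352)*(-1/77675) = 1121*(-1/77675) = -1121/77675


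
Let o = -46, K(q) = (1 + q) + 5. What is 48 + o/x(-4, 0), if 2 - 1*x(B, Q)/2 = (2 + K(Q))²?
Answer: 2999/62 ≈ 48.371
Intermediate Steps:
K(q) = 6 + q
x(B, Q) = 4 - 2*(8 + Q)² (x(B, Q) = 4 - 2*(2 + (6 + Q))² = 4 - 2*(8 + Q)²)
48 + o/x(-4, 0) = 48 - 46/(4 - 2*(8 + 0)²) = 48 - 46/(4 - 2*8²) = 48 - 46/(4 - 2*64) = 48 - 46/(4 - 128) = 48 - 46/(-124) = 48 - 46*(-1/124) = 48 + 23/62 = 2999/62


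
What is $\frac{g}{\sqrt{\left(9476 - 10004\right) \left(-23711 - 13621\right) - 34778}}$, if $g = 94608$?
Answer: $\frac{47304 \sqrt{19676518}}{9838259} \approx 21.328$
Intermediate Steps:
$\frac{g}{\sqrt{\left(9476 - 10004\right) \left(-23711 - 13621\right) - 34778}} = \frac{94608}{\sqrt{\left(9476 - 10004\right) \left(-23711 - 13621\right) - 34778}} = \frac{94608}{\sqrt{\left(-528\right) \left(-37332\right) - 34778}} = \frac{94608}{\sqrt{19711296 - 34778}} = \frac{94608}{\sqrt{19676518}} = 94608 \frac{\sqrt{19676518}}{19676518} = \frac{47304 \sqrt{19676518}}{9838259}$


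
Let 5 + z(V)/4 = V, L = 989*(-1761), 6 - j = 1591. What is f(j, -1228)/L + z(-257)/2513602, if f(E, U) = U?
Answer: 630738032/2188881068829 ≈ 0.00028816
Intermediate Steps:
j = -1585 (j = 6 - 1*1591 = 6 - 1591 = -1585)
L = -1741629
z(V) = -20 + 4*V
f(j, -1228)/L + z(-257)/2513602 = -1228/(-1741629) + (-20 + 4*(-257))/2513602 = -1228*(-1/1741629) + (-20 - 1028)*(1/2513602) = 1228/1741629 - 1048*1/2513602 = 1228/1741629 - 524/1256801 = 630738032/2188881068829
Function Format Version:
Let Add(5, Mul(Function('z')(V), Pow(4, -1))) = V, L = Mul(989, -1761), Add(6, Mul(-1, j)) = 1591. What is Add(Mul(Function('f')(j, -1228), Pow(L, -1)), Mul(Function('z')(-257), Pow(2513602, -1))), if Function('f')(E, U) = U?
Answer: Rational(630738032, 2188881068829) ≈ 0.00028816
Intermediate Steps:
j = -1585 (j = Add(6, Mul(-1, 1591)) = Add(6, -1591) = -1585)
L = -1741629
Function('z')(V) = Add(-20, Mul(4, V))
Add(Mul(Function('f')(j, -1228), Pow(L, -1)), Mul(Function('z')(-257), Pow(2513602, -1))) = Add(Mul(-1228, Pow(-1741629, -1)), Mul(Add(-20, Mul(4, -257)), Pow(2513602, -1))) = Add(Mul(-1228, Rational(-1, 1741629)), Mul(Add(-20, -1028), Rational(1, 2513602))) = Add(Rational(1228, 1741629), Mul(-1048, Rational(1, 2513602))) = Add(Rational(1228, 1741629), Rational(-524, 1256801)) = Rational(630738032, 2188881068829)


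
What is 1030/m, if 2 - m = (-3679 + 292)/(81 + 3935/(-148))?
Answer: 4147295/258691 ≈ 16.032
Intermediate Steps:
m = 517382/8053 (m = 2 - (-3679 + 292)/(81 + 3935/(-148)) = 2 - (-3387)/(81 + 3935*(-1/148)) = 2 - (-3387)/(81 - 3935/148) = 2 - (-3387)/8053/148 = 2 - (-3387)*148/8053 = 2 - 1*(-501276/8053) = 2 + 501276/8053 = 517382/8053 ≈ 64.247)
1030/m = 1030/(517382/8053) = 1030*(8053/517382) = 4147295/258691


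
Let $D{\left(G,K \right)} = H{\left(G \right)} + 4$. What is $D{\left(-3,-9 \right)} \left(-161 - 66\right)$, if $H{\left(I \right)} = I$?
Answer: $-227$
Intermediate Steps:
$D{\left(G,K \right)} = 4 + G$ ($D{\left(G,K \right)} = G + 4 = 4 + G$)
$D{\left(-3,-9 \right)} \left(-161 - 66\right) = \left(4 - 3\right) \left(-161 - 66\right) = 1 \left(-227\right) = -227$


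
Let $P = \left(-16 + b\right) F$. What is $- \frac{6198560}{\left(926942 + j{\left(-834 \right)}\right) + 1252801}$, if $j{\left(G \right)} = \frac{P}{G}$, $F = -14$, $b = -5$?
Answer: $- \frac{215399960}{75746057} \approx -2.8437$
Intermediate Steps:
$P = 294$ ($P = \left(-16 - 5\right) \left(-14\right) = \left(-21\right) \left(-14\right) = 294$)
$j{\left(G \right)} = \frac{294}{G}$
$- \frac{6198560}{\left(926942 + j{\left(-834 \right)}\right) + 1252801} = - \frac{6198560}{\left(926942 + \frac{294}{-834}\right) + 1252801} = - \frac{6198560}{\left(926942 + 294 \left(- \frac{1}{834}\right)\right) + 1252801} = - \frac{6198560}{\left(926942 - \frac{49}{139}\right) + 1252801} = - \frac{6198560}{\frac{128844889}{139} + 1252801} = - \frac{6198560}{\frac{302984228}{139}} = \left(-6198560\right) \frac{139}{302984228} = - \frac{215399960}{75746057}$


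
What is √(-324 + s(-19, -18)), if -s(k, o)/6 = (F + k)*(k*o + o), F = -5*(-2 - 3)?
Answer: 18*I*√37 ≈ 109.49*I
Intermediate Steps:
F = 25 (F = -5*(-5) = 25)
s(k, o) = -6*(25 + k)*(o + k*o) (s(k, o) = -6*(25 + k)*(k*o + o) = -6*(25 + k)*(o + k*o))
√(-324 + s(-19, -18)) = √(-324 - 6*(-18)*(25 + (-19)² + 26*(-19))) = √(-324 - 6*(-18)*(25 + 361 - 494)) = √(-324 - 6*(-18)*(-108)) = √(-324 - 11664) = √(-11988) = 18*I*√37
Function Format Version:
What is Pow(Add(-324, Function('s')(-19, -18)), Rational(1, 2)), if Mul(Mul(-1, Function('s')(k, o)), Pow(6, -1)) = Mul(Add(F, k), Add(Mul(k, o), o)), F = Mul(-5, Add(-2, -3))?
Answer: Mul(18, I, Pow(37, Rational(1, 2))) ≈ Mul(109.49, I)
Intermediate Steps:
F = 25 (F = Mul(-5, -5) = 25)
Function('s')(k, o) = Mul(-6, Add(25, k), Add(o, Mul(k, o))) (Function('s')(k, o) = Mul(-6, Mul(Add(25, k), Add(Mul(k, o), o))) = Mul(-6, Mul(Add(25, k), Add(o, Mul(k, o)))) = Mul(-6, Add(25, k), Add(o, Mul(k, o))))
Pow(Add(-324, Function('s')(-19, -18)), Rational(1, 2)) = Pow(Add(-324, Mul(-6, -18, Add(25, Pow(-19, 2), Mul(26, -19)))), Rational(1, 2)) = Pow(Add(-324, Mul(-6, -18, Add(25, 361, -494))), Rational(1, 2)) = Pow(Add(-324, Mul(-6, -18, -108)), Rational(1, 2)) = Pow(Add(-324, -11664), Rational(1, 2)) = Pow(-11988, Rational(1, 2)) = Mul(18, I, Pow(37, Rational(1, 2)))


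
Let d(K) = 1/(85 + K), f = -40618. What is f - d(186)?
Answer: -11007479/271 ≈ -40618.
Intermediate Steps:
f - d(186) = -40618 - 1/(85 + 186) = -40618 - 1/271 = -11007479/271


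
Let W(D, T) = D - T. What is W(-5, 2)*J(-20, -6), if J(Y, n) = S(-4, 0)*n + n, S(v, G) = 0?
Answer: 42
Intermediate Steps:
J(Y, n) = n (J(Y, n) = 0*n + n = 0 + n = n)
W(-5, 2)*J(-20, -6) = (-5 - 1*2)*(-6) = (-5 - 2)*(-6) = -7*(-6) = 42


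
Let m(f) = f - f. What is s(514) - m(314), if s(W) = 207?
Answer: 207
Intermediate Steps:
m(f) = 0
s(514) - m(314) = 207 - 1*0 = 207 + 0 = 207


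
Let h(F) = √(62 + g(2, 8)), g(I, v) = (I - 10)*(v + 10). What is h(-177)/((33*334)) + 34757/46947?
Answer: 34757/46947 + I*√82/11022 ≈ 0.74035 + 0.00082157*I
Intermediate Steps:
g(I, v) = (-10 + I)*(10 + v)
h(F) = I*√82 (h(F) = √(62 + (-100 - 10*8 + 10*2 + 2*8)) = √(62 + (-100 - 80 + 20 + 16)) = √(62 - 144) = √(-82) = I*√82)
h(-177)/((33*334)) + 34757/46947 = (I*√82)/((33*334)) + 34757/46947 = (I*√82)/11022 + 34757*(1/46947) = (I*√82)*(1/11022) + 34757/46947 = I*√82/11022 + 34757/46947 = 34757/46947 + I*√82/11022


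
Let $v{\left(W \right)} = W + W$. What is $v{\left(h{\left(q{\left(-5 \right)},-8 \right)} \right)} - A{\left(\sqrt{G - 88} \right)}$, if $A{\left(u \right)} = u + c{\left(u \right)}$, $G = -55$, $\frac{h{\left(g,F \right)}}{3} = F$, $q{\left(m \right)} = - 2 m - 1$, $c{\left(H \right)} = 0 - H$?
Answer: $-48$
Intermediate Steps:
$c{\left(H \right)} = - H$
$q{\left(m \right)} = -1 - 2 m$
$h{\left(g,F \right)} = 3 F$
$A{\left(u \right)} = 0$ ($A{\left(u \right)} = u - u = 0$)
$v{\left(W \right)} = 2 W$
$v{\left(h{\left(q{\left(-5 \right)},-8 \right)} \right)} - A{\left(\sqrt{G - 88} \right)} = 2 \cdot 3 \left(-8\right) - 0 = 2 \left(-24\right) + 0 = -48 + 0 = -48$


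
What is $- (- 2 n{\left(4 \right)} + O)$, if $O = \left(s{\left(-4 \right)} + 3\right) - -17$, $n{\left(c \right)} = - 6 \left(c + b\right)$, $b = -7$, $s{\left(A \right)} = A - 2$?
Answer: $22$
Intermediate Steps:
$s{\left(A \right)} = -2 + A$ ($s{\left(A \right)} = A - 2 = -2 + A$)
$n{\left(c \right)} = 42 - 6 c$ ($n{\left(c \right)} = - 6 \left(c - 7\right) = - 6 \left(-7 + c\right) = 42 - 6 c$)
$O = 14$ ($O = \left(\left(-2 - 4\right) + 3\right) - -17 = \left(-6 + 3\right) + 17 = -3 + 17 = 14$)
$- (- 2 n{\left(4 \right)} + O) = - (- 2 \left(42 - 24\right) + 14) = - (\left(-2\right) 18 + 14) = - (-36 + 14) = \left(-1\right) \left(-22\right) = 22$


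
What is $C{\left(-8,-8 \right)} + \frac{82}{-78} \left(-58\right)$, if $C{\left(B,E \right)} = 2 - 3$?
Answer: $\frac{2339}{39} \approx 59.974$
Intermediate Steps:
$C{\left(B,E \right)} = -1$
$C{\left(-8,-8 \right)} + \frac{82}{-78} \left(-58\right) = -1 + \frac{82}{-78} \left(-58\right) = -1 + 82 \left(- \frac{1}{78}\right) \left(-58\right) = -1 - - \frac{2378}{39} = -1 + \frac{2378}{39} = \frac{2339}{39}$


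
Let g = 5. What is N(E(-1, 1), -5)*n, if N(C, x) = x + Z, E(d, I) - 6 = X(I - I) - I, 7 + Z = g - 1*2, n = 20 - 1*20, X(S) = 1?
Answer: 0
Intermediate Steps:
n = 0 (n = 20 - 20 = 0)
Z = -4 (Z = -7 + (5 - 1*2) = -7 + (5 - 2) = -7 + 3 = -4)
E(d, I) = 7 - I (E(d, I) = 6 + (1 - I) = 7 - I)
N(C, x) = -4 + x (N(C, x) = x - 4 = -4 + x)
N(E(-1, 1), -5)*n = (-4 - 5)*0 = -9*0 = 0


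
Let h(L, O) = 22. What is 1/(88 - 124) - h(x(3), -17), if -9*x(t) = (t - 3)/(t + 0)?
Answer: -793/36 ≈ -22.028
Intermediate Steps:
x(t) = -(-3 + t)/(9*t) (x(t) = -(t - 3)/(9*(t + 0)) = -(-3 + t)/(9*t))
1/(88 - 124) - h(x(3), -17) = 1/(88 - 124) - 1*22 = 1/(-36) - 22 = -1/36 - 22 = -793/36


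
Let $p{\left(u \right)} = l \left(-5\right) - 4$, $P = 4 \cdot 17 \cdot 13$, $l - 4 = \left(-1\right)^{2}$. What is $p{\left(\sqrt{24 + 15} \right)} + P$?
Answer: $855$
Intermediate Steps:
$l = 5$ ($l = 4 + \left(-1\right)^{2} = 4 + 1 = 5$)
$P = 884$ ($P = 68 \cdot 13 = 884$)
$p{\left(u \right)} = -29$ ($p{\left(u \right)} = 5 \left(-5\right) - 4 = -25 - 4 = -29$)
$p{\left(\sqrt{24 + 15} \right)} + P = -29 + 884 = 855$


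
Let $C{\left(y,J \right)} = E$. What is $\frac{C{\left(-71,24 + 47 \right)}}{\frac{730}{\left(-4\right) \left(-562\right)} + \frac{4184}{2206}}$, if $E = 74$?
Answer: $\frac{91743128}{2754003} \approx 33.313$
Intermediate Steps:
$C{\left(y,J \right)} = 74$
$\frac{C{\left(-71,24 + 47 \right)}}{\frac{730}{\left(-4\right) \left(-562\right)} + \frac{4184}{2206}} = \frac{74}{\frac{730}{\left(-4\right) \left(-562\right)} + \frac{4184}{2206}} = \frac{74}{\frac{730}{2248} + 4184 \cdot \frac{1}{2206}} = \frac{74}{730 \cdot \frac{1}{2248} + \frac{2092}{1103}} = \frac{74}{\frac{365}{1124} + \frac{2092}{1103}} = \frac{74}{\frac{2754003}{1239772}} = 74 \cdot \frac{1239772}{2754003} = \frac{91743128}{2754003}$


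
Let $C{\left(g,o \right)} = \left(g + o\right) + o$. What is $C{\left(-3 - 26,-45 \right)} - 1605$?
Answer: $-1724$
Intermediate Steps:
$C{\left(g,o \right)} = g + 2 o$
$C{\left(-3 - 26,-45 \right)} - 1605 = \left(\left(-3 - 26\right) + 2 \left(-45\right)\right) - 1605 = \left(\left(-3 - 26\right) - 90\right) - 1605 = \left(-29 - 90\right) - 1605 = -119 - 1605 = -1724$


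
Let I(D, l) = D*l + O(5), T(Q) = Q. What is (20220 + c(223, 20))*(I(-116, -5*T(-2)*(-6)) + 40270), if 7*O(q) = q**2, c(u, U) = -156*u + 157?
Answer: -4764780985/7 ≈ -6.8068e+8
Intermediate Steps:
c(u, U) = 157 - 156*u
O(q) = q**2/7
I(D, l) = 25/7 + D*l (I(D, l) = D*l + (1/7)*5**2 = D*l + (1/7)*25 = D*l + 25/7 = 25/7 + D*l)
(20220 + c(223, 20))*(I(-116, -5*T(-2)*(-6)) + 40270) = (20220 + (157 - 156*223))*((25/7 - 116*(-5*(-2))*(-6)) + 40270) = (20220 + (157 - 34788))*((25/7 - 1160*(-6)) + 40270) = (20220 - 34631)*((25/7 - 116*(-60)) + 40270) = -14411*((25/7 + 6960) + 40270) = -14411*(48745/7 + 40270) = -14411*330635/7 = -4764780985/7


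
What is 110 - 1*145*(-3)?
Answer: 545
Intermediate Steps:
110 - 1*145*(-3) = 110 - 145*(-3) = 110 + 435 = 545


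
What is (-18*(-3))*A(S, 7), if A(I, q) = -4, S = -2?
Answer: -216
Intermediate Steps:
(-18*(-3))*A(S, 7) = -18*(-3)*(-4) = 54*(-4) = -216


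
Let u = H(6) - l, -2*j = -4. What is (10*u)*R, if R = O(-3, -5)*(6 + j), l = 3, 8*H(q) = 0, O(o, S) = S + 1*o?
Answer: 1920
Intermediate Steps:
O(o, S) = S + o
H(q) = 0 (H(q) = (1/8)*0 = 0)
j = 2 (j = -1/2*(-4) = 2)
R = -64 (R = (-5 - 3)*(6 + 2) = -8*8 = -64)
u = -3 (u = 0 - 3 = -3)
(10*u)*R = (10*(-3))*(-64) = -30*(-64) = 1920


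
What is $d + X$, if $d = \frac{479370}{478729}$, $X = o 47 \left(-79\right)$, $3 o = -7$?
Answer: $\frac{12444083549}{1436187} \approx 8664.7$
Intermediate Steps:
$o = - \frac{7}{3}$ ($o = \frac{1}{3} \left(-7\right) = - \frac{7}{3} \approx -2.3333$)
$X = \frac{25991}{3}$ ($X = \left(- \frac{7}{3}\right) 47 \left(-79\right) = \left(- \frac{329}{3}\right) \left(-79\right) = \frac{25991}{3} \approx 8663.7$)
$d = \frac{479370}{478729}$ ($d = 479370 \cdot \frac{1}{478729} = \frac{479370}{478729} \approx 1.0013$)
$d + X = \frac{479370}{478729} + \frac{25991}{3} = \frac{12444083549}{1436187}$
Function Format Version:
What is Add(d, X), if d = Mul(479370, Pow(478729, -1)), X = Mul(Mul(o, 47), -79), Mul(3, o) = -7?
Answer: Rational(12444083549, 1436187) ≈ 8664.7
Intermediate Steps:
o = Rational(-7, 3) (o = Mul(Rational(1, 3), -7) = Rational(-7, 3) ≈ -2.3333)
X = Rational(25991, 3) (X = Mul(Mul(Rational(-7, 3), 47), -79) = Mul(Rational(-329, 3), -79) = Rational(25991, 3) ≈ 8663.7)
d = Rational(479370, 478729) (d = Mul(479370, Rational(1, 478729)) = Rational(479370, 478729) ≈ 1.0013)
Add(d, X) = Add(Rational(479370, 478729), Rational(25991, 3)) = Rational(12444083549, 1436187)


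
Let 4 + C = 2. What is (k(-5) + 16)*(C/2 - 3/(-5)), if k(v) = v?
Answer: -22/5 ≈ -4.4000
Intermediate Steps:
C = -2 (C = -4 + 2 = -2)
(k(-5) + 16)*(C/2 - 3/(-5)) = (-5 + 16)*(-2/2 - 3/(-5)) = 11*(-2*½ - 3*(-⅕)) = 11*(-1 + ⅗) = 11*(-⅖) = -22/5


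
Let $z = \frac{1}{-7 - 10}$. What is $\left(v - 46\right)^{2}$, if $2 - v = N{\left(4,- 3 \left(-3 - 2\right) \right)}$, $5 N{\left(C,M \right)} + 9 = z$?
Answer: $\frac{12859396}{7225} \approx 1779.8$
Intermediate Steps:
$z = - \frac{1}{17}$ ($z = \frac{1}{-17} = - \frac{1}{17} \approx -0.058824$)
$N{\left(C,M \right)} = - \frac{154}{85}$ ($N{\left(C,M \right)} = - \frac{9}{5} + \frac{1}{5} \left(- \frac{1}{17}\right) = - \frac{9}{5} - \frac{1}{85} = - \frac{154}{85}$)
$v = \frac{324}{85}$ ($v = 2 - - \frac{154}{85} = 2 + \frac{154}{85} = \frac{324}{85} \approx 3.8118$)
$\left(v - 46\right)^{2} = \left(\frac{324}{85} - 46\right)^{2} = \left(- \frac{3586}{85}\right)^{2} = \frac{12859396}{7225}$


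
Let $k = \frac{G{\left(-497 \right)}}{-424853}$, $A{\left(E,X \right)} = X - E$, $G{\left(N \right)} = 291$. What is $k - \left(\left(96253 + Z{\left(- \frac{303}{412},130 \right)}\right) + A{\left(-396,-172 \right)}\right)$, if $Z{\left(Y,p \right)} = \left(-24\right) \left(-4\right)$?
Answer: $- \frac{41029329060}{424853} \approx -96573.0$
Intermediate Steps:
$Z{\left(Y,p \right)} = 96$
$k = - \frac{291}{424853}$ ($k = \frac{291}{-424853} = 291 \left(- \frac{1}{424853}\right) = - \frac{291}{424853} \approx -0.00068494$)
$k - \left(\left(96253 + Z{\left(- \frac{303}{412},130 \right)}\right) + A{\left(-396,-172 \right)}\right) = - \frac{291}{424853} - \left(\left(96253 + 96\right) - -224\right) = - \frac{291}{424853} - \left(96349 + \left(-172 + 396\right)\right) = - \frac{291}{424853} - \left(96349 + 224\right) = - \frac{291}{424853} - 96573 = - \frac{41029329060}{424853}$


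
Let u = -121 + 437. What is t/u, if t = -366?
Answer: -183/158 ≈ -1.1582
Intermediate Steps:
u = 316
t/u = -366/316 = -366*1/316 = -183/158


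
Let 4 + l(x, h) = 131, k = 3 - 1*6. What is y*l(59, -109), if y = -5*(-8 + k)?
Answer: 6985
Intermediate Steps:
k = -3 (k = 3 - 6 = -3)
l(x, h) = 127 (l(x, h) = -4 + 131 = 127)
y = 55 (y = -5*(-8 - 3) = -5*(-11) = 55)
y*l(59, -109) = 55*127 = 6985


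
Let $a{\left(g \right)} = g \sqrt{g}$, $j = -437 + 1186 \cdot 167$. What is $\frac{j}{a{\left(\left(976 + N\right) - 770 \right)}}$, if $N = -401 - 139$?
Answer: $\frac{197625 i \sqrt{334}}{111556} \approx 32.376 i$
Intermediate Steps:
$N = -540$
$j = 197625$ ($j = -437 + 198062 = 197625$)
$a{\left(g \right)} = g^{\frac{3}{2}}$
$\frac{j}{a{\left(\left(976 + N\right) - 770 \right)}} = \frac{197625}{\left(\left(976 - 540\right) - 770\right)^{\frac{3}{2}}} = \frac{197625}{\left(436 - 770\right)^{\frac{3}{2}}} = \frac{197625}{\left(-334\right)^{\frac{3}{2}}} = \frac{197625}{\left(-334\right) i \sqrt{334}} = 197625 \frac{i \sqrt{334}}{111556} = \frac{197625 i \sqrt{334}}{111556}$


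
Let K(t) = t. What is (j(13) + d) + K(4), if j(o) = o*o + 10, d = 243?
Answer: 426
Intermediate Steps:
j(o) = 10 + o**2 (j(o) = o**2 + 10 = 10 + o**2)
(j(13) + d) + K(4) = ((10 + 13**2) + 243) + 4 = ((10 + 169) + 243) + 4 = (179 + 243) + 4 = 422 + 4 = 426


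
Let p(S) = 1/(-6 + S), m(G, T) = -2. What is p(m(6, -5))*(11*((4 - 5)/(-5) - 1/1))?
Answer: 11/10 ≈ 1.1000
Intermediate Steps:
p(m(6, -5))*(11*((4 - 5)/(-5) - 1/1)) = (11*((4 - 5)/(-5) - 1/1))/(-6 - 2) = (11*(-1*(-⅕) - 1*1))/(-8) = -11*(⅕ - 1)/8 = -11*(-4)/(8*5) = -⅛*(-44/5) = 11/10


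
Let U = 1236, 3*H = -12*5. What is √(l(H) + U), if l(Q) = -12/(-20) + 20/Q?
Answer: √30890/5 ≈ 35.151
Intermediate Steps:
H = -20 (H = (-12*5)/3 = (⅓)*(-60) = -20)
l(Q) = ⅗ + 20/Q (l(Q) = -12*(-1/20) + 20/Q = ⅗ + 20/Q)
√(l(H) + U) = √((⅗ + 20/(-20)) + 1236) = √((⅗ + 20*(-1/20)) + 1236) = √((⅗ - 1) + 1236) = √(-⅖ + 1236) = √(6178/5) = √30890/5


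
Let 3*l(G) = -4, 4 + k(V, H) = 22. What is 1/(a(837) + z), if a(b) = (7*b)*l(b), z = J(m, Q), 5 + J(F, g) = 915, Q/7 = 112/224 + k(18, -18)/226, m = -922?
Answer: -1/6902 ≈ -0.00014489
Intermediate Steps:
k(V, H) = 18 (k(V, H) = -4 + 22 = 18)
l(G) = -4/3 (l(G) = (1/3)*(-4) = -4/3)
Q = 917/226 (Q = 7*(112/224 + 18/226) = 7*(112*(1/224) + 18*(1/226)) = 7*(1/2 + 9/113) = 7*(131/226) = 917/226 ≈ 4.0575)
J(F, g) = 910 (J(F, g) = -5 + 915 = 910)
z = 910
a(b) = -28*b/3 (a(b) = (7*b)*(-4/3) = -28*b/3)
1/(a(837) + z) = 1/(-28/3*837 + 910) = 1/(-7812 + 910) = 1/(-6902) = -1/6902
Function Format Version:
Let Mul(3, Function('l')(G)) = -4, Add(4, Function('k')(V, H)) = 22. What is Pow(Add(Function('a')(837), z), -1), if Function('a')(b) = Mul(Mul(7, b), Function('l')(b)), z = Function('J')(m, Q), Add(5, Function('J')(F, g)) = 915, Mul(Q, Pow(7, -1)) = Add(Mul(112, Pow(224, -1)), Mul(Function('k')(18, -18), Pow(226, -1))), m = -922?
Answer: Rational(-1, 6902) ≈ -0.00014489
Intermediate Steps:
Function('k')(V, H) = 18 (Function('k')(V, H) = Add(-4, 22) = 18)
Function('l')(G) = Rational(-4, 3) (Function('l')(G) = Mul(Rational(1, 3), -4) = Rational(-4, 3))
Q = Rational(917, 226) (Q = Mul(7, Add(Mul(112, Pow(224, -1)), Mul(18, Pow(226, -1)))) = Mul(7, Add(Mul(112, Rational(1, 224)), Mul(18, Rational(1, 226)))) = Mul(7, Add(Rational(1, 2), Rational(9, 113))) = Mul(7, Rational(131, 226)) = Rational(917, 226) ≈ 4.0575)
Function('J')(F, g) = 910 (Function('J')(F, g) = Add(-5, 915) = 910)
z = 910
Function('a')(b) = Mul(Rational(-28, 3), b) (Function('a')(b) = Mul(Mul(7, b), Rational(-4, 3)) = Mul(Rational(-28, 3), b))
Pow(Add(Function('a')(837), z), -1) = Pow(Add(Mul(Rational(-28, 3), 837), 910), -1) = Pow(Add(-7812, 910), -1) = Pow(-6902, -1) = Rational(-1, 6902)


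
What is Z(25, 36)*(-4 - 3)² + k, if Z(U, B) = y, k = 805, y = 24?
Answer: 1981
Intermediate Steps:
Z(U, B) = 24
Z(25, 36)*(-4 - 3)² + k = 24*(-4 - 3)² + 805 = 24*(-7)² + 805 = 24*49 + 805 = 1176 + 805 = 1981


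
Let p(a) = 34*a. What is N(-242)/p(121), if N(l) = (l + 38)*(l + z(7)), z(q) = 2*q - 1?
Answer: 1374/121 ≈ 11.355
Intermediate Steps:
z(q) = -1 + 2*q
N(l) = (13 + l)*(38 + l) (N(l) = (l + 38)*(l + (-1 + 2*7)) = (38 + l)*(l + (-1 + 14)) = (38 + l)*(l + 13) = (38 + l)*(13 + l) = (13 + l)*(38 + l))
N(-242)/p(121) = (494 + (-242)**2 + 51*(-242))/((34*121)) = (494 + 58564 - 12342)/4114 = 46716*(1/4114) = 1374/121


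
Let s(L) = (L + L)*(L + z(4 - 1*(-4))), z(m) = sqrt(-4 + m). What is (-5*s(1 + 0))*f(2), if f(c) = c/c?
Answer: -30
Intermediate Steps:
f(c) = 1
s(L) = 2*L*(2 + L) (s(L) = (L + L)*(L + sqrt(-4 + (4 - 1*(-4)))) = (2*L)*(L + sqrt(-4 + (4 + 4))) = (2*L)*(L + sqrt(-4 + 8)) = (2*L)*(L + sqrt(4)) = (2*L)*(L + 2) = (2*L)*(2 + L) = 2*L*(2 + L))
(-5*s(1 + 0))*f(2) = -10*(1 + 0)*(2 + (1 + 0))*1 = -10*(2 + 1)*1 = -10*3*1 = -5*6*1 = -30*1 = -30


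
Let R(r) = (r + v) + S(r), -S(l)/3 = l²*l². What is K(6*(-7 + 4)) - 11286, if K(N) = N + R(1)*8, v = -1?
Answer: -11328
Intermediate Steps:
S(l) = -3*l⁴ (S(l) = -3*l²*l² = -3*l⁴)
R(r) = -1 + r - 3*r⁴ (R(r) = (r - 1) - 3*r⁴ = (-1 + r) - 3*r⁴ = -1 + r - 3*r⁴)
K(N) = -24 + N (K(N) = N + (-1 + 1 - 3*1⁴)*8 = N + (-1 + 1 - 3*1)*8 = N + (-1 + 1 - 3)*8 = N - 3*8 = N - 24 = -24 + N)
K(6*(-7 + 4)) - 11286 = (-24 + 6*(-7 + 4)) - 11286 = (-24 + 6*(-3)) - 11286 = (-24 - 18) - 11286 = -42 - 11286 = -11328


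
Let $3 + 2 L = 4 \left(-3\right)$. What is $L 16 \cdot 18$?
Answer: $-2160$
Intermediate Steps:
$L = - \frac{15}{2}$ ($L = - \frac{3}{2} + \frac{4 \left(-3\right)}{2} = - \frac{3}{2} + \frac{1}{2} \left(-12\right) = - \frac{3}{2} - 6 = - \frac{15}{2} \approx -7.5$)
$L 16 \cdot 18 = \left(- \frac{15}{2}\right) 16 \cdot 18 = \left(-120\right) 18 = -2160$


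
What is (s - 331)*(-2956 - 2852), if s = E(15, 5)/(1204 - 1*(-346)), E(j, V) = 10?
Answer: 297973632/155 ≈ 1.9224e+6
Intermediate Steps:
s = 1/155 (s = 10/(1204 - 1*(-346)) = 10/(1204 + 346) = 10/1550 = 10*(1/1550) = 1/155 ≈ 0.0064516)
(s - 331)*(-2956 - 2852) = (1/155 - 331)*(-2956 - 2852) = -51304/155*(-5808) = 297973632/155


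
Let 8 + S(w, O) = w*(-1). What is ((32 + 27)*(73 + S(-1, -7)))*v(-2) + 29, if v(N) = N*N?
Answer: 15605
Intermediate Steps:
S(w, O) = -8 - w (S(w, O) = -8 + w*(-1) = -8 - w)
v(N) = N**2
((32 + 27)*(73 + S(-1, -7)))*v(-2) + 29 = ((32 + 27)*(73 + (-8 - 1*(-1))))*(-2)**2 + 29 = (59*(73 + (-8 + 1)))*4 + 29 = (59*(73 - 7))*4 + 29 = (59*66)*4 + 29 = 3894*4 + 29 = 15576 + 29 = 15605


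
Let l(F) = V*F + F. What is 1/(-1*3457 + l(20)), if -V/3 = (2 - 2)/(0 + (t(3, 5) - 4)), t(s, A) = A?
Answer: -1/3437 ≈ -0.00029095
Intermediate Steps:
V = 0 (V = -3*(2 - 2)/(0 + (5 - 4)) = -0/(0 + 1) = -0/1 = -0 = -3*0 = 0)
l(F) = F (l(F) = 0*F + F = 0 + F = F)
1/(-1*3457 + l(20)) = 1/(-1*3457 + 20) = 1/(-3457 + 20) = 1/(-3437) = -1/3437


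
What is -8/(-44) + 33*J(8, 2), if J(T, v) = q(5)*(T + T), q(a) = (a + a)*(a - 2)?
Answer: 174242/11 ≈ 15840.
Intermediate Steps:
q(a) = 2*a*(-2 + a) (q(a) = (2*a)*(-2 + a) = 2*a*(-2 + a))
J(T, v) = 60*T (J(T, v) = (2*5*(-2 + 5))*(T + T) = (2*5*3)*(2*T) = 30*(2*T) = 60*T)
-8/(-44) + 33*J(8, 2) = -8/(-44) + 33*(60*8) = -8*(-1/44) + 33*480 = 2/11 + 15840 = 174242/11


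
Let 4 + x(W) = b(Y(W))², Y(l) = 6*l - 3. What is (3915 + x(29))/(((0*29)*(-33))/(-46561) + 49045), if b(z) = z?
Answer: 33152/49045 ≈ 0.67595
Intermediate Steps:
Y(l) = -3 + 6*l
x(W) = -4 + (-3 + 6*W)²
(3915 + x(29))/(((0*29)*(-33))/(-46561) + 49045) = (3915 + (-4 + 9*(-1 + 2*29)²))/(((0*29)*(-33))/(-46561) + 49045) = (3915 + (-4 + 9*(-1 + 58)²))/((0*(-33))*(-1/46561) + 49045) = (3915 + (-4 + 9*57²))/(0*(-1/46561) + 49045) = (3915 + (-4 + 9*3249))/(0 + 49045) = (3915 + (-4 + 29241))/49045 = (3915 + 29237)*(1/49045) = 33152*(1/49045) = 33152/49045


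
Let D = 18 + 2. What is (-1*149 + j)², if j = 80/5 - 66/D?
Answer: 1857769/100 ≈ 18578.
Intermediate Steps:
D = 20
j = 127/10 (j = 80/5 - 66/20 = 80*(⅕) - 66*1/20 = 16 - 33/10 = 127/10 ≈ 12.700)
(-1*149 + j)² = (-1*149 + 127/10)² = (-149 + 127/10)² = (-1363/10)² = 1857769/100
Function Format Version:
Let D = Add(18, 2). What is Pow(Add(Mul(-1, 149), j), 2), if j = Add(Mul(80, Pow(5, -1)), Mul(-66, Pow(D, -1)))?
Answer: Rational(1857769, 100) ≈ 18578.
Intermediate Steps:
D = 20
j = Rational(127, 10) (j = Add(Mul(80, Pow(5, -1)), Mul(-66, Pow(20, -1))) = Add(Mul(80, Rational(1, 5)), Mul(-66, Rational(1, 20))) = Add(16, Rational(-33, 10)) = Rational(127, 10) ≈ 12.700)
Pow(Add(Mul(-1, 149), j), 2) = Pow(Add(Mul(-1, 149), Rational(127, 10)), 2) = Pow(Add(-149, Rational(127, 10)), 2) = Pow(Rational(-1363, 10), 2) = Rational(1857769, 100)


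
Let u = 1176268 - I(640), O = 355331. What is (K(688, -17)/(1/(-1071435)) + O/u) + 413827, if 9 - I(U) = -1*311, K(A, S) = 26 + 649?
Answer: -849980856243173/1175948 ≈ -7.2280e+8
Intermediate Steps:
K(A, S) = 675
I(U) = 320 (I(U) = 9 - (-1)*311 = 9 - 1*(-311) = 9 + 311 = 320)
u = 1175948 (u = 1176268 - 1*320 = 1176268 - 320 = 1175948)
(K(688, -17)/(1/(-1071435)) + O/u) + 413827 = (675/(1/(-1071435)) + 355331/1175948) + 413827 = (675/(-1/1071435) + 355331*(1/1175948)) + 413827 = (675*(-1071435) + 355331/1175948) + 413827 = (-723218625 + 355331/1175948) + 413827 = -850467495276169/1175948 + 413827 = -849980856243173/1175948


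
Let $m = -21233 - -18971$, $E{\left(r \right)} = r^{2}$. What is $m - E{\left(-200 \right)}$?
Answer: $-42262$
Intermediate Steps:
$m = -2262$ ($m = -21233 + 18971 = -2262$)
$m - E{\left(-200 \right)} = -2262 - \left(-200\right)^{2} = -2262 - 40000 = -42262$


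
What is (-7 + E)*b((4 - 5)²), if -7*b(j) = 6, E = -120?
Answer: 762/7 ≈ 108.86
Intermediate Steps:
b(j) = -6/7 (b(j) = -⅐*6 = -6/7)
(-7 + E)*b((4 - 5)²) = (-7 - 120)*(-6/7) = -127*(-6/7) = 762/7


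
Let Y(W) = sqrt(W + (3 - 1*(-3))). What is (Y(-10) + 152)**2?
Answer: 23100 + 608*I ≈ 23100.0 + 608.0*I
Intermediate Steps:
Y(W) = sqrt(6 + W) (Y(W) = sqrt(W + (3 + 3)) = sqrt(W + 6) = sqrt(6 + W))
(Y(-10) + 152)**2 = (sqrt(6 - 10) + 152)**2 = (sqrt(-4) + 152)**2 = (2*I + 152)**2 = (152 + 2*I)**2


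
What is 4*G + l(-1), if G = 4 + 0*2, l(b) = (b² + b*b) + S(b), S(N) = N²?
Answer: 19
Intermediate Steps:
l(b) = 3*b² (l(b) = (b² + b*b) + b² = (b² + b²) + b² = 2*b² + b² = 3*b²)
G = 4 (G = 4 + 0 = 4)
4*G + l(-1) = 4*4 + 3*(-1)² = 16 + 3*1 = 16 + 3 = 19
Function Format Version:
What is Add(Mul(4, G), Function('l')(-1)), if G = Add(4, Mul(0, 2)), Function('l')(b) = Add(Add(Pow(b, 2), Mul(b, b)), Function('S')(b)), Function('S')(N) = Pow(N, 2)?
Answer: 19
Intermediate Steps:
Function('l')(b) = Mul(3, Pow(b, 2)) (Function('l')(b) = Add(Add(Pow(b, 2), Mul(b, b)), Pow(b, 2)) = Add(Add(Pow(b, 2), Pow(b, 2)), Pow(b, 2)) = Add(Mul(2, Pow(b, 2)), Pow(b, 2)) = Mul(3, Pow(b, 2)))
G = 4 (G = Add(4, 0) = 4)
Add(Mul(4, G), Function('l')(-1)) = Add(Mul(4, 4), Mul(3, Pow(-1, 2))) = Add(16, Mul(3, 1)) = Add(16, 3) = 19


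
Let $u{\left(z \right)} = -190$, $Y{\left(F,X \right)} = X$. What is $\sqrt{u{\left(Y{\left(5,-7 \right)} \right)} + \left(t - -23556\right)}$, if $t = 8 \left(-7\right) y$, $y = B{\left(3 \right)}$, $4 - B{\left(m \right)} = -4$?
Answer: $\sqrt{22918} \approx 151.39$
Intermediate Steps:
$B{\left(m \right)} = 8$ ($B{\left(m \right)} = 4 - -4 = 4 + 4 = 8$)
$y = 8$
$t = -448$ ($t = 8 \left(-7\right) 8 = \left(-56\right) 8 = -448$)
$\sqrt{u{\left(Y{\left(5,-7 \right)} \right)} + \left(t - -23556\right)} = \sqrt{-190 - -23108} = \sqrt{-190 + \left(-448 + 23556\right)} = \sqrt{-190 + 23108} = \sqrt{22918}$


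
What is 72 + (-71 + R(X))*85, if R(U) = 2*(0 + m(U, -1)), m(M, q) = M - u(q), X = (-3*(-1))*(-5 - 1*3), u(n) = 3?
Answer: -10553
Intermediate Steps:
X = -24 (X = 3*(-5 - 3) = 3*(-8) = -24)
m(M, q) = -3 + M (m(M, q) = M - 1*3 = M - 3 = -3 + M)
R(U) = -6 + 2*U (R(U) = 2*(0 + (-3 + U)) = 2*(-3 + U) = -6 + 2*U)
72 + (-71 + R(X))*85 = 72 + (-71 + (-6 + 2*(-24)))*85 = 72 + (-71 + (-6 - 48))*85 = 72 + (-71 - 54)*85 = 72 - 125*85 = 72 - 10625 = -10553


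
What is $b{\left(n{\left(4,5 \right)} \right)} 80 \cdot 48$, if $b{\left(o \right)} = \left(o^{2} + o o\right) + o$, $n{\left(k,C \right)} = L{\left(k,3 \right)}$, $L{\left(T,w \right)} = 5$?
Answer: $211200$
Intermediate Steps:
$n{\left(k,C \right)} = 5$
$b{\left(o \right)} = o + 2 o^{2}$ ($b{\left(o \right)} = \left(o^{2} + o^{2}\right) + o = 2 o^{2} + o = o + 2 o^{2}$)
$b{\left(n{\left(4,5 \right)} \right)} 80 \cdot 48 = 5 \left(1 + 2 \cdot 5\right) 80 \cdot 48 = 5 \left(1 + 10\right) 80 \cdot 48 = 5 \cdot 11 \cdot 80 \cdot 48 = 55 \cdot 80 \cdot 48 = 4400 \cdot 48 = 211200$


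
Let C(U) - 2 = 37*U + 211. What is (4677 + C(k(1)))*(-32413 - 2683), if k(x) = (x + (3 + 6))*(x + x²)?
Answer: -197590480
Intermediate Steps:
k(x) = (9 + x)*(x + x²) (k(x) = (x + 9)*(x + x²) = (9 + x)*(x + x²))
C(U) = 213 + 37*U (C(U) = 2 + (37*U + 211) = 2 + (211 + 37*U) = 213 + 37*U)
(4677 + C(k(1)))*(-32413 - 2683) = (4677 + (213 + 37*(1*(9 + 1² + 10*1))))*(-32413 - 2683) = (4677 + (213 + 37*(1*(9 + 1 + 10))))*(-35096) = (4677 + (213 + 37*(1*20)))*(-35096) = (4677 + (213 + 37*20))*(-35096) = (4677 + (213 + 740))*(-35096) = (4677 + 953)*(-35096) = 5630*(-35096) = -197590480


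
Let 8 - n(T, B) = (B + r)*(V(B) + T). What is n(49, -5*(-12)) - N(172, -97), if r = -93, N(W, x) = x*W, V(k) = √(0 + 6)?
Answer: 18309 + 33*√6 ≈ 18390.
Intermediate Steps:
V(k) = √6
N(W, x) = W*x
n(T, B) = 8 - (-93 + B)*(T + √6) (n(T, B) = 8 - (B - 93)*(√6 + T) = 8 - (-93 + B)*(T + √6))
n(49, -5*(-12)) - N(172, -97) = (8 + 93*49 + 93*√6 - 1*(-5*(-12))*49 - (-5*(-12))*√6) - 172*(-97) = (8 + 4557 + 93*√6 - 1*60*49 - 1*60*√6) - 1*(-16684) = (8 + 4557 + 93*√6 - 2940 - 60*√6) + 16684 = (1625 + 33*√6) + 16684 = 18309 + 33*√6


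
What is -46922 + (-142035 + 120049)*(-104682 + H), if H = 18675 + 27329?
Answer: 1290047586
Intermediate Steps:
H = 46004
-46922 + (-142035 + 120049)*(-104682 + H) = -46922 + (-142035 + 120049)*(-104682 + 46004) = -46922 - 21986*(-58678) = -46922 + 1290094508 = 1290047586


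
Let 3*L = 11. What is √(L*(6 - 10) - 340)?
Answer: 2*I*√798/3 ≈ 18.833*I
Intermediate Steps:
L = 11/3 (L = (⅓)*11 = 11/3 ≈ 3.6667)
√(L*(6 - 10) - 340) = √(11*(6 - 10)/3 - 340) = √((11/3)*(-4) - 340) = √(-44/3 - 340) = √(-1064/3) = 2*I*√798/3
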